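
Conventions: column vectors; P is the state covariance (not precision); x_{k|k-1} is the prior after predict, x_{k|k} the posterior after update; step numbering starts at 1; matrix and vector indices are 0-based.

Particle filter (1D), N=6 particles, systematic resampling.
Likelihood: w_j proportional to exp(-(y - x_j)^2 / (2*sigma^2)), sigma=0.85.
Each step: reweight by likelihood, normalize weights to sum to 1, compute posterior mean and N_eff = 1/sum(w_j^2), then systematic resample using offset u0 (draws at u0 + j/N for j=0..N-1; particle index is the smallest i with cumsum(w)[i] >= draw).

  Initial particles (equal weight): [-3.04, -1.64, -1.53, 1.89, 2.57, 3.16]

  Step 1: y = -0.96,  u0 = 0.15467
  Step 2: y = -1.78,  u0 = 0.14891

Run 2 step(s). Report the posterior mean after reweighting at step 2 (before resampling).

step 1: w=[0.0317, 0.4600, 0.5059, 0.0023, 0.0001, 0.0000]  mean=-1.6202  Neff=2.1344  idx=[1, 1, 1, 2, 2, 2]
step 2: w=[0.1691, 0.1691, 0.1691, 0.1642, 0.1642, 0.1642]  mean=-1.5858  Neff=5.9987  idx=[0, 1, 2, 3, 4, 5]

post_mean = -1.5858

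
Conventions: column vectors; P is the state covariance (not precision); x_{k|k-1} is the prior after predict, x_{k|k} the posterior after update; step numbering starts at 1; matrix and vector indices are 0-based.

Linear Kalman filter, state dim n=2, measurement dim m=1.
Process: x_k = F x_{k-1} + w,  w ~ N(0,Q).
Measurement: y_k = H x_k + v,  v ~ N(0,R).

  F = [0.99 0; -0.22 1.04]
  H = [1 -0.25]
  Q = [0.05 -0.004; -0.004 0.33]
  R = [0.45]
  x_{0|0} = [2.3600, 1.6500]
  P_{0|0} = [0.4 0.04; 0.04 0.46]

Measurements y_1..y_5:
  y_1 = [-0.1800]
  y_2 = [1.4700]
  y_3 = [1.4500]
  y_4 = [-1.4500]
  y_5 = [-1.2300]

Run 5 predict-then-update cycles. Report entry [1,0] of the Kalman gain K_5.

step 1: x^-=[2.3364, 1.1968]  P^-=[0.4420 -0.0499; -0.0499 0.8286]  S=[0.9688]  K=[0.4692; -0.2654]  nu=[-2.2172]  x^+=[1.2962, 1.7852]  P^+=[0.2288 0.0707; 0.0707 0.7604]
step 2: x^-=[1.2832, 1.5714]  P^-=[0.2742 0.0189; 0.0189 1.1311]  S=[0.7855]  K=[0.3431; -0.3359]  nu=[0.5796]  x^+=[1.4821, 1.3767]  P^+=[0.1818 0.1095; 0.1095 1.0425]
step 3: x^-=[1.4673, 1.1057]  P^-=[0.2282 0.0691; 0.0691 1.4163]  S=[0.7321]  K=[0.2880; -0.3892]  nu=[0.2592]  x^+=[1.5419, 1.0048]  P^+=[0.1674 0.1512; 0.1512 1.3054]
step 4: x^-=[1.5265, 0.7058]  P^-=[0.2141 0.1152; 0.1152 1.6808]  S=[0.7115]  K=[0.2604; -0.4286]  nu=[-2.8000]  x^+=[0.7974, 1.9061]  P^+=[0.1658 0.1946; 0.1946 1.5501]
step 5: x^-=[0.7894, 1.8069]  P^-=[0.2125 0.1603; 0.1603 1.9255]  S=[0.7027]  K=[0.2454; -0.4569]  nu=[-1.5677]  x^+=[0.4047, 2.5232]  P^+=[0.1702 0.2391; 0.2391 1.7788]

K[1,0] = -0.4569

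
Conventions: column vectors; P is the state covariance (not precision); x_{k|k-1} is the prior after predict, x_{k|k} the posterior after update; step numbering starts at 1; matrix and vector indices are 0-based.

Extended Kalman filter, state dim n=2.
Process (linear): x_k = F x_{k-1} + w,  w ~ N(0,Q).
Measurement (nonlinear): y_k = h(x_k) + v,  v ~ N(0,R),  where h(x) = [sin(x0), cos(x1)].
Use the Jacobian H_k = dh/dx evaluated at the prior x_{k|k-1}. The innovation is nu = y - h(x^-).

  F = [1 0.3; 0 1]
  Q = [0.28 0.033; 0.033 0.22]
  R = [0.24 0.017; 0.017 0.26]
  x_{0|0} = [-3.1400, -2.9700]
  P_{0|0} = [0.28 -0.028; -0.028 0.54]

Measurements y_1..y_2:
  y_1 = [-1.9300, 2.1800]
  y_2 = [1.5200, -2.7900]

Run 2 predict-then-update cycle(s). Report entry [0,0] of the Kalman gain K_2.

step 1: x^-=[-4.0310, -2.9700]  P^-=[0.5918 0.1670; 0.1670 0.7600]  H_jac=[-0.6299 0.0000; 0.0000 0.1708]  S=[0.4748 -0.0010; -0.0010 0.2822]  K=[-0.7849 0.0984; -0.2206 0.4592]  nu=[-2.7067, 3.1653]  x^+=[-1.5951, -0.9194]  P^+=[0.2964 0.0717; 0.0717 0.6772]
step 2: x^-=[-1.8709, -0.9194]  P^-=[0.6804 0.3078; 0.3078 0.8972]  H_jac=[-0.2956 0.0000; 0.0000 0.7953]  S=[0.2995 -0.0554; -0.0554 0.8274]  K=[-0.6247 0.2541; -0.1463 0.8525]  nu=[2.4753, -3.3963]  x^+=[-4.2800, -4.1769]  P^+=[0.4925 0.0697; 0.0697 0.2756]

K[0,0] = -0.6247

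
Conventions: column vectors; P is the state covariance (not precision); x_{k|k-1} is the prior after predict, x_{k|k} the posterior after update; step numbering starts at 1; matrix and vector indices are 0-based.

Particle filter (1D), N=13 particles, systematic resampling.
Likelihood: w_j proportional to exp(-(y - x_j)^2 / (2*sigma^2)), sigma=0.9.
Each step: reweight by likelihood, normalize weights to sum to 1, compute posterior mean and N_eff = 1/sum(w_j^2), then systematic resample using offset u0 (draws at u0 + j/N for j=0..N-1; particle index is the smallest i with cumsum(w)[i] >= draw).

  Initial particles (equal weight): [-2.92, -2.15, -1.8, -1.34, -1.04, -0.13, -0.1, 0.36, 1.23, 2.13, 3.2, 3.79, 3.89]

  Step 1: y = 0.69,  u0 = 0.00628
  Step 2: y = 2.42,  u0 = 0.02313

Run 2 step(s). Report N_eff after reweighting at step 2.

step 1: w=[0.0001, 0.0019, 0.0059, 0.0214, 0.0428, 0.1795, 0.1849, 0.2541, 0.2270, 0.0756, 0.0056, 0.0007, 0.0005]  mean=0.4242  Neff=5.2462  idx=[2, 5, 5, 5, 6, 6, 7, 7, 7, 8, 8, 8, 9]
step 2: w=[0.0000, 0.0072, 0.0072, 0.0072, 0.0079, 0.0079, 0.0290, 0.0290, 0.0290, 0.1660, 0.1660, 0.1660, 0.3777]  mean=1.4440  Neff=4.3833  idx=[4, 8, 9, 9, 10, 10, 11, 11, 12, 12, 12, 12, 12]

N_eff = 4.3833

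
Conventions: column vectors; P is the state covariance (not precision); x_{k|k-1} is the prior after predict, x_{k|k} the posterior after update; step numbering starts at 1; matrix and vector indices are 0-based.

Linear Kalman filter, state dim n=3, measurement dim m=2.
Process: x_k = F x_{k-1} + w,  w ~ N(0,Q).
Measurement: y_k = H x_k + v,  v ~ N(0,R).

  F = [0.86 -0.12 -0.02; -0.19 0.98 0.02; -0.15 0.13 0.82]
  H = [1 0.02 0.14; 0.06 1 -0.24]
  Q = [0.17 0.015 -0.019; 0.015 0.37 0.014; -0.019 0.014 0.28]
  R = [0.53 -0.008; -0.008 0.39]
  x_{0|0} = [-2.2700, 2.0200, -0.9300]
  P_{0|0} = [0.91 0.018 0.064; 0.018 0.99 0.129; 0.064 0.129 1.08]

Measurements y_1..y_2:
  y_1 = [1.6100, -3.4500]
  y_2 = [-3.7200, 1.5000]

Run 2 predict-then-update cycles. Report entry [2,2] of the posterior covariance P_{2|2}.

step 1: x^-=[-2.1760, 2.3923, -0.1595]  P^-=[0.8524 -0.2365 -0.1349; -0.2365 1.3519 0.2745; -0.1349 0.2745 1.0545]  S=[1.3579 -0.1336; -0.1336 1.6495]  K=[0.6061 -0.0436; -0.0504 0.7670; 0.0143 0.0093]  nu=[3.7605, -5.7500]  x^+=[0.3539, -2.2076, -0.1589]  P^+=[0.3435 -0.0774 -0.1454; -0.0774 0.3678 0.2652; -0.1454 0.2652 1.0541]
step 2: x^-=[0.5724, -2.2338, -0.4704]  P^-=[0.4520 -0.1606 -0.2261; -0.1606 0.7764 0.3381; -0.2261 0.3381 1.0980]  S=[0.9360 -0.0650; -0.0650 1.0562]  K=[0.4423 -0.0478; -0.0596 0.6454; -0.0664 0.0537]  nu=[-4.1819, 3.5866]  x^+=[-1.4488, 0.3305, -0.0003]  P^+=[0.2637 -0.0846 -0.1942; -0.0846 0.3280 0.2948; -0.1942 0.2948 1.0904]

P_post[2,2] = 1.0904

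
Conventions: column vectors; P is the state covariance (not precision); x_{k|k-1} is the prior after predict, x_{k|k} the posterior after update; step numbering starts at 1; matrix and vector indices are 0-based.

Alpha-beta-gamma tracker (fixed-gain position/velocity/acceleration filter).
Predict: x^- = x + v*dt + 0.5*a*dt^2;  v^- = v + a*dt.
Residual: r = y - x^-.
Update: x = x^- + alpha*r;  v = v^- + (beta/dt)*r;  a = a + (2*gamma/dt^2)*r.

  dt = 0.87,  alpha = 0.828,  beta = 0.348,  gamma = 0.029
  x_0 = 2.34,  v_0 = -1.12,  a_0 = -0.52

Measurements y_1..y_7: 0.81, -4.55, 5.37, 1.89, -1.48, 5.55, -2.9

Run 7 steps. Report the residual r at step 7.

resid = -8.4528

step 1: x_pred=1.1688  r=-0.3588  x^+=0.8717  v^+=-1.7159  a^+=-0.5475
step 2: x_pred=-0.8283  r=-3.7217  x^+=-3.9099  v^+=-3.6809  a^+=-0.8327
step 3: x_pred=-7.4274  r=12.7974  x^+=3.1688  v^+=0.7136  a^+=0.1480
step 4: x_pred=3.8457  r=-1.9557  x^+=2.2264  v^+=0.0601  a^+=-0.0019
step 5: x_pred=2.2779  r=-3.7579  x^+=-0.8336  v^+=-1.4448  a^+=-0.2899
step 6: x_pred=-2.2003  r=7.7503  x^+=4.2170  v^+=1.4032  a^+=0.3040
step 7: x_pred=5.5528  r=-8.4528  x^+=-1.4461  v^+=-1.7134  a^+=-0.3437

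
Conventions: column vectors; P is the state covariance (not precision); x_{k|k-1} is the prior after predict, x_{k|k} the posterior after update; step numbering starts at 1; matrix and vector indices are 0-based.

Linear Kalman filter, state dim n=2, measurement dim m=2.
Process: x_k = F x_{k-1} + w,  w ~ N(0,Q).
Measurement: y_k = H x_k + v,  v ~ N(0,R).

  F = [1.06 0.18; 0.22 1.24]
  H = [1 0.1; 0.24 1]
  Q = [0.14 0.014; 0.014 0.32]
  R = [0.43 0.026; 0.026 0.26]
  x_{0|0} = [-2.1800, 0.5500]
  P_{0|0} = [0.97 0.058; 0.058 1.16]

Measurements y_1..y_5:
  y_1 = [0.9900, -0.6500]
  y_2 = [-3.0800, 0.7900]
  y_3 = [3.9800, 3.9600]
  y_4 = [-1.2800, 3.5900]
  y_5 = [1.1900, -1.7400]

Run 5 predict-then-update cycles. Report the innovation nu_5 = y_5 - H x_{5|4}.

innov = [-0.1329, -6.3624]

step 1: x^-=[-2.2118, 0.2024]  P^-=[1.2896 0.5776; 0.5776 2.1822]  S=[1.8570 1.1452; 1.1452 2.7938]  K=[0.7090 0.0269; -0.1121 0.8767]  nu=[3.1816, -0.3216]  x^+=[0.0352, -0.4361]  P^+=[0.3105 -0.0491; -0.0491 0.2368]
step 2: x^-=[-0.0412, -0.5330]  P^-=[0.4778 0.0728; 0.0728 0.6724]  S=[0.9291 0.2825; 0.2825 0.9948]  K=[0.5087 0.0440; -0.0658 0.7121]  nu=[-2.9855, 1.3329]  x^+=[-1.5013, 0.6125]  P^+=[0.2228 -0.0288; -0.0288 0.1903]
step 3: x^-=[-1.4812, 0.4292]  P^-=[0.3855 0.0694; 0.0694 0.6077]  S=[0.8355 0.2504; 0.2504 0.9233]  K=[0.4541 0.0523; -0.0510 0.6901]  nu=[5.4182, 3.8863]  x^+=[1.1822, 2.8350]  P^+=[0.1988 -0.0223; -0.0223 0.1835]
step 4: x^-=[1.7634, 3.7755]  P^-=[0.3608 0.0711; 0.0711 0.5995]  S=[0.8111 0.2454; 0.2454 0.9144]  K=[0.4370 0.0552; -0.0462 0.6867]  nu=[-3.4210, -0.6087]  x^+=[0.2350, 3.5154]  P^+=[0.1914 -0.0202; -0.0202 0.1822]
step 5: x^-=[0.8818, 4.4108]  P^-=[0.3532 0.0719; 0.0719 0.5984]  S=[0.8036 0.2443; 0.2443 0.9132]  K=[0.4314 0.0562; -0.0446 0.6860]  nu=[-0.1329, -6.3624]  x^+=[0.4670, 0.0519]  P^+=[0.1889 -0.0195; -0.0195 0.1819]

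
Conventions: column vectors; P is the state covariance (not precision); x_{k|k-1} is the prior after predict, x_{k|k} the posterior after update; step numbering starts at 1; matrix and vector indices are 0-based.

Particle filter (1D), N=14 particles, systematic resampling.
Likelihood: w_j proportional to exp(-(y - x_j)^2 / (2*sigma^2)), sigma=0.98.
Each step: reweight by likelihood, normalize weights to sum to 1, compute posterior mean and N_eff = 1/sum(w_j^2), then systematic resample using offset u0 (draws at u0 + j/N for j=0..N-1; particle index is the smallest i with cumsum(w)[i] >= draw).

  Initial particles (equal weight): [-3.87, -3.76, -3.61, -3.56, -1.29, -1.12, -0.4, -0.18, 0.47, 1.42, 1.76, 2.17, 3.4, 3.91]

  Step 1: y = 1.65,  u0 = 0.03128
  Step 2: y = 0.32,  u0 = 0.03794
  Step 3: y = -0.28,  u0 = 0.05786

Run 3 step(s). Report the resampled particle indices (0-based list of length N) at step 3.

step 1: w=[0.0000, 0.0000, 0.0000, 0.0000, 0.0028, 0.0047, 0.0287, 0.0447, 0.1239, 0.2489, 0.2542, 0.2222, 0.0519, 0.0179]  mean=1.5593  Neff=5.0723  idx=[6, 8, 8, 9, 9, 9, 10, 10, 10, 10, 11, 11, 11, 12]
step 2: w=[0.1230, 0.1592, 0.1592, 0.0858, 0.0858, 0.0858, 0.0547, 0.0547, 0.0547, 0.0547, 0.0271, 0.0271, 0.0271, 0.0012]  mean=1.0315  Neff=9.7992  idx=[0, 0, 1, 1, 2, 2, 3, 4, 4, 5, 6, 8, 9, 11]
step 3: w=[0.1589, 0.1589, 0.1195, 0.1195, 0.1195, 0.1195, 0.0356, 0.0356, 0.0356, 0.0356, 0.0183, 0.0183, 0.0183, 0.0070]  mean=0.4116  Neff=8.7941  idx=[0, 0, 1, 1, 2, 2, 3, 4, 4, 5, 5, 7, 9, 12]

resampled_idx = [0, 0, 1, 1, 2, 2, 3, 4, 4, 5, 5, 7, 9, 12]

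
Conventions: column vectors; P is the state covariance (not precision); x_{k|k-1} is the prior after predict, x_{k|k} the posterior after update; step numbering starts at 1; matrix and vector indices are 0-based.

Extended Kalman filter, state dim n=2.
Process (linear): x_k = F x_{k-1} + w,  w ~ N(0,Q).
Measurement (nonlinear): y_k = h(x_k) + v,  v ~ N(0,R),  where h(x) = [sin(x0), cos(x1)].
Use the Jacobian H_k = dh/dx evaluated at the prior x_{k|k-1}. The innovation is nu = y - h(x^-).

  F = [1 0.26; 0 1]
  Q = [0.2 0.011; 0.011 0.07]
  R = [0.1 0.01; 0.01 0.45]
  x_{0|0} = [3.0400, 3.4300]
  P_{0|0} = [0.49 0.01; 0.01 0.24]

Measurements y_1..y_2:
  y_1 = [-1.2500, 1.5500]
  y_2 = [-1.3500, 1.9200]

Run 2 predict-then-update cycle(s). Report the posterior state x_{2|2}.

x_post = [5.0298, 4.8570]

step 1: x^-=[3.9318, 3.4300]  P^-=[0.7114 0.0834; 0.0834 0.3100]  H_jac=[-0.7037 0.0000; 0.0000 0.2844]  S=[0.4523 -0.0067; -0.0067 0.4751]  K=[-1.1064 0.0343; -0.1270 0.1838]  nu=[-0.5395, 2.5087]  x^+=[4.6148, 3.9596]  P^+=[0.1567 0.0154; 0.0154 0.2863]
step 2: x^-=[5.6444, 3.9596]  P^-=[0.3841 0.1009; 0.1009 0.3563]  H_jac=[0.8028 0.0000; 0.0000 0.7298]  S=[0.3476 0.0691; 0.0691 0.6398]  K=[0.8833 0.0197; 0.1556 0.3897]  nu=[-0.7537, 2.6036]  x^+=[5.0298, 4.8570]  P^+=[0.1103 0.0242; 0.0242 0.2424]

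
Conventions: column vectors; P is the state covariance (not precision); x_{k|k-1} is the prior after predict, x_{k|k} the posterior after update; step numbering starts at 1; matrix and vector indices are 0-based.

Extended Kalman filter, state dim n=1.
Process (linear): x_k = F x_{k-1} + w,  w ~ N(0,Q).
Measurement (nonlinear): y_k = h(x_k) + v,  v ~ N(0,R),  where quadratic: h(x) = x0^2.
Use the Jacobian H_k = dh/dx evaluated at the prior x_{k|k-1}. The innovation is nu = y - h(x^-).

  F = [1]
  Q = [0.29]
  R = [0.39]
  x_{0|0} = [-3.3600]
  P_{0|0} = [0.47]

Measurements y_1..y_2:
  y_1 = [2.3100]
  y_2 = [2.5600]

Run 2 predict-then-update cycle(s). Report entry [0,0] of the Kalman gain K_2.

K[0,0] = -0.2274

step 1: x^-=[-3.3600]  P^-=[0.7600]  H_jac=[-6.7200]  S=[34.7104]  K=[-0.1471]  nu=[-8.9796]  x^+=[-2.0388]  P^+=[0.0085]
step 2: x^-=[-2.0388]  P^-=[0.2985]  H_jac=[-4.0775]  S=[5.3536]  K=[-0.2274]  nu=[-1.5966]  x^+=[-1.6757]  P^+=[0.0217]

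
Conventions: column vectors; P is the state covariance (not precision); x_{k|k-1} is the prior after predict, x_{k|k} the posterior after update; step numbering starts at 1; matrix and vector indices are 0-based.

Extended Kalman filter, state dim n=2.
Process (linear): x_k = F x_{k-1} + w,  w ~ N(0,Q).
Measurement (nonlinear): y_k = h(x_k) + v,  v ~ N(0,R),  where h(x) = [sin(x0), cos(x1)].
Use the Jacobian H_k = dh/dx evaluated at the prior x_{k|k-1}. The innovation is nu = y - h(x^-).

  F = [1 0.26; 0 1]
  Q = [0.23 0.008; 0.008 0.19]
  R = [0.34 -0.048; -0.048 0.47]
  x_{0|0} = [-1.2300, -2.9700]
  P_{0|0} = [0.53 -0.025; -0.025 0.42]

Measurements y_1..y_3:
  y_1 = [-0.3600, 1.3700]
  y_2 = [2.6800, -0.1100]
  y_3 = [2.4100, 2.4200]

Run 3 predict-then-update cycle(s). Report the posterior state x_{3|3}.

step 1: x^-=[-2.0022, -2.9700]  P^-=[0.7754 0.0922; 0.0922 0.6100]  H_jac=[-0.4181 0.0000; 0.0000 0.1708]  S=[0.4756 -0.0546; -0.0546 0.4878]  K=[-0.6869 -0.0446; -0.0573 0.2071]  nu=[0.5484, 2.3553]  x^+=[-2.4839, -2.5136]  P^+=[0.5534 0.0704; 0.0704 0.5862]
step 2: x^-=[-3.1374, -2.5136]  P^-=[0.8596 0.2308; 0.2308 0.7762]  H_jac=[-1.0000 0.0000; 0.0000 0.5875]  S=[1.1996 -0.1836; -0.1836 0.7380]  K=[-0.7157 0.0057; -0.1017 0.5927]  nu=[2.6842, 0.6992]  x^+=[-5.0545, -2.3721]  P^+=[0.2436 0.0630; 0.0630 0.4824]
step 3: x^-=[-5.6713, -2.3721]  P^-=[0.5390 0.1965; 0.1965 0.6724]  H_jac=[0.8185 0.0000; 0.0000 0.6958]  S=[0.7011 0.0639; 0.0639 0.7956]  K=[0.6181 0.1222; 0.1771 0.5739]  nu=[1.8356, 3.1382]  x^+=[-4.1532, -0.2460]  P^+=[0.2496 0.0399; 0.0399 0.3754]

x_post = [-4.1532, -0.2460]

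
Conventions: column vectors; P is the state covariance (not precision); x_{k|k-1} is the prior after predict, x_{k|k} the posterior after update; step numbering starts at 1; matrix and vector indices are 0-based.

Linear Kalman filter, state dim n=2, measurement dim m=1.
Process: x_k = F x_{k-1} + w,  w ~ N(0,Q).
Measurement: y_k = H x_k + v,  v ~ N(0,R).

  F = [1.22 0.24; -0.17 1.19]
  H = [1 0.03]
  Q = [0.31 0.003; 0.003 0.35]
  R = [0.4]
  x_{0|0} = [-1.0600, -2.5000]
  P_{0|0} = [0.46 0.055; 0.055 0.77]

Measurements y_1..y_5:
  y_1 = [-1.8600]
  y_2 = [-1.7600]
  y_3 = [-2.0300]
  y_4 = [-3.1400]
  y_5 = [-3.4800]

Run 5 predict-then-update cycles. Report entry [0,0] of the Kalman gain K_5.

step 1: x^-=[-1.8932, -2.7948]  P^-=[1.0712 0.2051; 0.2051 1.4314]  S=[1.4848]  K=[0.7256; 0.1671]  nu=[0.1170]  x^+=[-1.8083, -2.7752]  P^+=[0.2895 0.0251; 0.0251 1.3900]
step 2: x^-=[-2.8722, -2.9951]  P^-=[0.8356 0.3754; 0.3754 2.3166]  S=[1.2603]  K=[0.6720; 0.3530]  nu=[1.2020]  x^+=[-2.0644, -2.5708]  P^+=[0.2665 0.0764; 0.0764 2.1595]
step 3: x^-=[-3.1355, -2.7083]  P^-=[0.8758 0.6723; 0.6723 3.3849]  S=[1.3192]  K=[0.6792; 0.5866]  nu=[1.1868]  x^+=[-2.3295, -2.0121]  P^+=[0.2673 0.1467; 0.1467 2.9309]
step 4: x^-=[-3.3249, -1.9984]  P^-=[0.9625 0.9917; 0.9917 4.4488]  S=[1.4261]  K=[0.6958; 0.7890]  nu=[0.2448]  x^+=[-3.1545, -1.8052]  P^+=[0.2721 0.2088; 0.2088 3.5611]
step 5: x^-=[-4.2818, -1.6120]  P^-=[1.0423 1.2582; 1.2582 5.3163]  S=[1.5226]  K=[0.7094; 0.9311]  nu=[0.8501]  x^+=[-3.6787, -0.8204]  P^+=[0.2762 0.2525; 0.2525 3.9963]

K[0,0] = 0.7094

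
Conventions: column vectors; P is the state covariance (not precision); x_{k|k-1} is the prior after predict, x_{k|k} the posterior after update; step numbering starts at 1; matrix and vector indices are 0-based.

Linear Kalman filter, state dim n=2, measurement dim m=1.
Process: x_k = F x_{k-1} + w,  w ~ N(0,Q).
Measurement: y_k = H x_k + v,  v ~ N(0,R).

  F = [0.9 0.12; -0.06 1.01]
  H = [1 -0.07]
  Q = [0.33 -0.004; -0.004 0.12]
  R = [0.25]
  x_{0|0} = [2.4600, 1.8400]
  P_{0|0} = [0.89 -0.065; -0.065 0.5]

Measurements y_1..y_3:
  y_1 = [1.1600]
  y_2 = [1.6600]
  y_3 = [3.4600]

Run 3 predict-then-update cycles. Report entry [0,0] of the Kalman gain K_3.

K[0,0] = 0.6644

step 1: x^-=[2.4348, 1.7108]  P^-=[1.0441 -0.0501; -0.0501 0.6411]  S=[1.3042]  K=[0.8032; -0.0728]  nu=[-1.1550]  x^+=[1.5070, 1.7949]  P^+=[0.2026 0.0262; 0.0262 0.6342]
step 2: x^-=[1.5717, 1.7224]  P^-=[0.5089 0.0855; 0.0855 0.7645]  S=[0.7507]  K=[0.6700; 0.0427]  nu=[0.2088]  x^+=[1.7116, 1.7313]  P^+=[0.1720 0.0641; 0.0641 0.7632]
step 3: x^-=[1.7482, 1.6459]  P^-=[0.4941 0.1370; 0.1370 0.8913]  S=[0.7293]  K=[0.6644; 0.1023]  nu=[1.8270]  x^+=[2.9620, 1.8328]  P^+=[0.1722 0.0874; 0.0874 0.8837]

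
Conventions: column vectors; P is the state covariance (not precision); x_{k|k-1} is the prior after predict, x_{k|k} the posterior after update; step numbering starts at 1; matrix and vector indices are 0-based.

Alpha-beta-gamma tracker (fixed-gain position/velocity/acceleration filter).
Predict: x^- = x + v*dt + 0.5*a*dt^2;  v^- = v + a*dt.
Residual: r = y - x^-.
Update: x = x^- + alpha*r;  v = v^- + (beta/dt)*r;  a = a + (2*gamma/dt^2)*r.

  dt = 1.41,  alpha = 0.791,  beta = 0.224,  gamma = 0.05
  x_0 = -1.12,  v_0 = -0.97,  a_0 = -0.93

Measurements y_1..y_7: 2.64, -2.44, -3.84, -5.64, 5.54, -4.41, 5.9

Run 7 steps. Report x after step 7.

step 1: x_pred=-3.4122  r=6.0522  x^+=1.3751  v^+=-1.3198  a^+=-0.6256
step 2: x_pred=-1.1077  r=-1.3323  x^+=-2.1616  v^+=-2.4135  a^+=-0.6926
step 3: x_pred=-6.2531  r=2.4131  x^+=-4.3443  v^+=-3.0067  a^+=-0.5712
step 4: x_pred=-9.1517  r=3.5117  x^+=-6.3739  v^+=-3.2543  a^+=-0.3946
step 5: x_pred=-11.3547  r=16.8947  x^+=2.0090  v^+=-1.1267  a^+=0.4552
step 6: x_pred=0.8729  r=-5.2829  x^+=-3.3059  v^+=-1.3241  a^+=0.1895
step 7: x_pred=-4.9845  r=10.8845  x^+=3.6251  v^+=0.6723  a^+=0.7370

x_post = 3.6251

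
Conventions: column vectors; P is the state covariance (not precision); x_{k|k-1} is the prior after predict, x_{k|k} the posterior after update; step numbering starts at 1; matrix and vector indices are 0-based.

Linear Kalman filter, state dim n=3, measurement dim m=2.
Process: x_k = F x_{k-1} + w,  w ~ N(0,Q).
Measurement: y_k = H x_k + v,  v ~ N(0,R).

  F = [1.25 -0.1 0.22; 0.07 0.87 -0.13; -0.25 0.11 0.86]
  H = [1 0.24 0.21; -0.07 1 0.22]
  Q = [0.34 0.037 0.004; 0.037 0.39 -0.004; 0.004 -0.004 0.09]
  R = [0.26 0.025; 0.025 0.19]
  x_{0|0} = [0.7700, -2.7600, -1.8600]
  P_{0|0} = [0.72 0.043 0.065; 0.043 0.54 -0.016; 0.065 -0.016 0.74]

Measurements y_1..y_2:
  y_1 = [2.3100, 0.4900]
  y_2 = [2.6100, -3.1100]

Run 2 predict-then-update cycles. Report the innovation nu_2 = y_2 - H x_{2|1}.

step 1: x^-=[0.8293, -2.1055, -2.0957]  P^-=[1.5319 0.0655 -0.0127; 0.0655 0.8224 -0.0624; -0.0127 -0.0624 0.6555]  S=[1.8880 0.1908; 0.1908 1.0154]  K=[0.8387 -0.2015; 0.0533 0.7819; 0.0510 0.0719]  nu=[2.4261, 3.1146]  x^+=[2.2365, 0.4590, -1.7481]  P^+=[0.2272 0.0180 -0.0883; 0.0180 0.1804 -0.1329; -0.0883 -0.1329 0.6439]
step 2: x^-=[2.3652, 0.7831, -2.0120]  P^-=[0.6808 0.0281 -0.0261; 0.0281 0.5724 -0.1722; -0.0261 -0.1722 0.5945]  S=[0.9852 0.1192; 0.1192 0.7156]  K=[0.7109 -0.1538; 0.0420 0.7372; 0.0663 -0.0664]  nu=[0.4794, -3.2849]  x^+=[3.2112, -1.6183, -1.7621]  P^+=[0.1920 0.0181 -0.0730; 0.0181 0.1744 -0.1454; -0.0730 -0.1454 0.5880]

innov = [0.4794, -3.2849]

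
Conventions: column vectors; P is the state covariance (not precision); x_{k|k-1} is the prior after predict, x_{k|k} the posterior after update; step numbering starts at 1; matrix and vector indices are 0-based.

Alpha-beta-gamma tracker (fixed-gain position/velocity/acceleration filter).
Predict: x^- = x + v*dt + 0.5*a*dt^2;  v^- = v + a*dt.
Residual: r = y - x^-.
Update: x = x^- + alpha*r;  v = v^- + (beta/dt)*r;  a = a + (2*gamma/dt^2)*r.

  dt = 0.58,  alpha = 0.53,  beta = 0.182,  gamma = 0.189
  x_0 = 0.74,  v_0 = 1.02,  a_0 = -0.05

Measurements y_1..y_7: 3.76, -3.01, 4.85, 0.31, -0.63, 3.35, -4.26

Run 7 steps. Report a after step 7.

a_post = -1.3073

step 1: x_pred=1.3232  r=2.4368  x^+=2.6147  v^+=1.7557  a^+=2.6882
step 2: x_pred=4.0851  r=-7.0951  x^+=0.3247  v^+=1.0884  a^+=-5.2844
step 3: x_pred=0.0671  r=4.7829  x^+=2.6021  v^+=-0.4757  a^+=0.0899
step 4: x_pred=2.3413  r=-2.0313  x^+=1.2647  v^+=-1.0610  a^+=-2.1925
step 5: x_pred=0.2806  r=-0.9106  x^+=-0.2020  v^+=-2.6183  a^+=-3.2157
step 6: x_pred=-2.2615  r=5.6115  x^+=0.7126  v^+=-2.7226  a^+=3.0898
step 7: x_pred=-0.3468  r=-3.9132  x^+=-2.4208  v^+=-2.1584  a^+=-1.3073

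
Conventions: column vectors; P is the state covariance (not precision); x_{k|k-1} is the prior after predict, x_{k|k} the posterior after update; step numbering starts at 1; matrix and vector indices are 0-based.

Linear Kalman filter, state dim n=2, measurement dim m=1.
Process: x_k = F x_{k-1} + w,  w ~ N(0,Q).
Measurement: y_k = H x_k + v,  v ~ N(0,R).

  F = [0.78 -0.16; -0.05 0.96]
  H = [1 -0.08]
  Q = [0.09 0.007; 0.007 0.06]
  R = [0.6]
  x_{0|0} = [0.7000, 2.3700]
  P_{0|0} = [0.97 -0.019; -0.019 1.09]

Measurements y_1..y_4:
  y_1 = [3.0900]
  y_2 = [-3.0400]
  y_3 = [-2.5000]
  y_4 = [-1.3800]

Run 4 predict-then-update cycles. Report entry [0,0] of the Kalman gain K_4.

K[0,0] = 0.3002

step 1: x^-=[0.1668, 2.2402]  P^-=[0.7128 -0.2126; -0.2126 1.0688]  S=[1.3537]  K=[0.5391; -0.2202]  nu=[3.1024]  x^+=[1.8394, 1.5569]  P^+=[0.3193 -0.0519; -0.0519 1.0031]
step 2: x^-=[1.1856, 1.4027]  P^-=[0.3229 -0.1988; -0.1988 0.9903]  S=[0.9611]  K=[0.3525; -0.2893]  nu=[-4.1134]  x^+=[-0.2645, 2.5927]  P^+=[0.2035 -0.1008; -0.1008 0.9098]
step 3: x^-=[-0.6212, 2.5022]  P^-=[0.2622 -0.2170; -0.2170 0.9087]  S=[0.9028]  K=[0.3097; -0.3209]  nu=[-1.6787]  x^+=[-1.1411, 3.0408]  P^+=[0.1756 -0.1273; -0.1273 0.8157]
step 4: x^-=[-1.3766, 2.9762]  P^-=[0.2495 -0.2215; -0.2215 0.8244]  S=[0.8902]  K=[0.3002; -0.3229]  nu=[0.2346]  x^+=[-1.3061, 2.9005]  P^+=[0.1693 -0.1352; -0.1352 0.7317]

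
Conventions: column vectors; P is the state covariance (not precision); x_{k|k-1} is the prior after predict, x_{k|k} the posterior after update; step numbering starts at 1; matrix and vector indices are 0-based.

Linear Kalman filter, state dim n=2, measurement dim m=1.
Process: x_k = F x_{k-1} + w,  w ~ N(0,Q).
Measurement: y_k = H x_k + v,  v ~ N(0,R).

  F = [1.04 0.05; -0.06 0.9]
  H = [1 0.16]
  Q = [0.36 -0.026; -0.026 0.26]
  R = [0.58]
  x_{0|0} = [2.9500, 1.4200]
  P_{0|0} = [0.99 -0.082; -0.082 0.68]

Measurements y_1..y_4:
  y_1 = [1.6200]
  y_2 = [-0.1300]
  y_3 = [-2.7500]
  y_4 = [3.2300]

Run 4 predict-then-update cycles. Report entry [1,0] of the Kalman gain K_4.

K[1,0] = 0.0262

step 1: x^-=[3.1390, 1.1010]  P^-=[1.4240 -0.1337; -0.1337 0.8232]  S=[1.9823]  K=[0.7076; -0.0010]  nu=[-1.6952]  x^+=[1.9396, 1.1027]  P^+=[0.4316 -0.1323; -0.1323 0.8232]
step 2: x^-=[2.0723, 0.8760]  P^-=[0.8151 -0.1393; -0.1393 0.9426]  S=[1.3746]  K=[0.5767; 0.0084]  nu=[-2.3425]  x^+=[0.7213, 0.8564]  P^+=[0.3579 -0.1460; -0.1460 0.9426]
step 3: x^-=[0.7930, 0.7275]  P^-=[0.7342 -0.1421; -0.1421 1.0405]  S=[1.2954]  K=[0.5492; 0.0188]  nu=[-3.6594]  x^+=[-1.2169, 0.6586]  P^+=[0.3434 -0.1555; -0.1555 1.0401]
step 4: x^-=[-1.2327, 0.6657]  P^-=[0.7179 -0.1457; -0.1457 1.1205]  S=[1.2800]  K=[0.5427; 0.0262]  nu=[4.3561]  x^+=[1.1313, 0.7800]  P^+=[0.3410 -0.1639; -0.1639 1.1196]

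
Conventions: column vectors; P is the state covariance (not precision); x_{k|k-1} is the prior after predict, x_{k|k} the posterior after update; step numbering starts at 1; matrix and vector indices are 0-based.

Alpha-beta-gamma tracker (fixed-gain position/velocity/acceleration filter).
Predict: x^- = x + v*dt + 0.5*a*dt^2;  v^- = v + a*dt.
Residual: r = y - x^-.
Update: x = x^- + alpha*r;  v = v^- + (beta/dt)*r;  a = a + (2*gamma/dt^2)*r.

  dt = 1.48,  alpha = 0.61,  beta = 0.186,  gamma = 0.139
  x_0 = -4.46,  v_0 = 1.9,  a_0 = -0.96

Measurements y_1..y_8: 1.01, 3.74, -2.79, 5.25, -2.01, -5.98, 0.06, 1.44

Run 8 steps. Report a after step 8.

a_post = 1.2458

step 1: x_pred=-2.6994  r=3.7094  x^+=-0.4367  v^+=0.9454  a^+=-0.4892
step 2: x_pred=0.4267  r=3.3133  x^+=2.4478  v^+=0.6377  a^+=-0.0687
step 3: x_pred=3.3164  r=-6.1064  x^+=-0.4085  v^+=-0.2314  a^+=-0.8437
step 4: x_pred=-1.6749  r=6.9249  x^+=2.5493  v^+=-0.6098  a^+=0.0352
step 5: x_pred=1.6854  r=-3.6954  x^+=-0.5688  v^+=-1.0221  a^+=-0.4338
step 6: x_pred=-2.5567  r=-3.4233  x^+=-4.6449  v^+=-2.0944  a^+=-0.8683
step 7: x_pred=-8.6956  r=8.7556  x^+=-3.3547  v^+=-2.2791  a^+=0.2429
step 8: x_pred=-6.4617  r=7.9017  x^+=-1.6417  v^+=-0.9265  a^+=1.2458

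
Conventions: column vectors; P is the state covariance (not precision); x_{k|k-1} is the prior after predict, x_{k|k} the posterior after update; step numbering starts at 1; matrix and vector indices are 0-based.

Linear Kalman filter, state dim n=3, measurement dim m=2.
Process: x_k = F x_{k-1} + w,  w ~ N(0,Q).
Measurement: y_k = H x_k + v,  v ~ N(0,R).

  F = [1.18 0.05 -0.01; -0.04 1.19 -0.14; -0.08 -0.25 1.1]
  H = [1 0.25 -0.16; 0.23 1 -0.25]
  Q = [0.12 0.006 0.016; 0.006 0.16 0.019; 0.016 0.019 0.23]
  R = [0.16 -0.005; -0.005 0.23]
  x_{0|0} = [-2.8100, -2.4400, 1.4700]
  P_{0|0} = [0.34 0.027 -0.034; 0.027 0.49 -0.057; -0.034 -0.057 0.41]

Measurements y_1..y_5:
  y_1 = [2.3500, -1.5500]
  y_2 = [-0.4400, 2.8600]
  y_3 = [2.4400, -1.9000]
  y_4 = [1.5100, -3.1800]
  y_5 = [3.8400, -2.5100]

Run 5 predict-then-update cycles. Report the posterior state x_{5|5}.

step 1: x^-=[-3.4525, -2.9970, 2.4518]  P^-=[0.5987 0.0642 -0.0822; 0.0642 0.8785 -0.2666; -0.0822 -0.2666 0.7973]  S=[0.9138 0.5351; 0.5351 1.3623]  K=[0.7682 -0.1384; -0.0718 0.7328; -0.1223 -0.3079]  nu=[6.9440, 2.8540]  x^+=[1.4870, -1.4039, 0.7240]  P^+=[0.1471 -0.0538 0.0630; -0.0538 0.1985 0.0689; 0.0630 0.0689 0.6142]
step 2: x^-=[1.6772, -1.8315, 1.0285]  P^-=[0.3175 -0.0753 0.0948; -0.0753 0.4362 -0.0391; 0.0948 -0.0391 0.9354]  S=[0.4639 0.1164; 0.1164 0.7155]  K=[0.6467 -0.1415; -0.0668 0.6100; -0.0535 -0.3423]  nu=[-1.4948, 4.5629]  x^+=[0.0648, 1.0518, -0.4536]  P^+=[0.1305 -0.0405 0.1011; -0.0405 0.1774 0.1098; 0.1011 0.1098 0.8460]
step 3: x^-=[0.1336, 1.3125, -0.7671]  P^-=[0.2949 -0.0640 0.1418; -0.0640 0.3964 -0.0160; 0.1418 -0.0160 1.1858]  S=[0.4340 0.1046; 0.1046 0.6784]  K=[0.6249 -0.1429; -0.0521 0.5766; -0.0209 -0.4092]  nu=[1.8555, -3.4350]  x^+=[1.7841, -0.7648, 0.5997]  P^+=[0.1303 -0.0324 0.1343; -0.0324 0.1760 0.1427; 0.1343 0.1427 1.0702]
step 4: x^-=[2.0610, -1.0655, 0.7082]  P^-=[0.2948 -0.0584 0.1820; -0.0584 0.3875 -0.0077; 0.1820 -0.0077 1.4334]  S=[0.4289 0.1047; 0.1047 0.6787]  K=[0.6219 -0.1492; -0.0445 0.5608; 0.0019 -0.4779]  nu=[-0.1714, -2.4115]  x^+=[2.3142, -2.4102, 1.8604]  P^+=[0.1333 -0.0270 0.1643; -0.0270 0.1784 0.1719; 0.1643 0.1719 1.2786]
step 5: x^-=[2.5917, -3.2212, 2.4638]  P^-=[0.2989 -0.0561 0.2184; -0.0561 0.3850 -0.0026; 0.2184 -0.0026 1.6645]  S=[0.4279 0.1052; 0.1052 0.6852]  K=[0.6227 -0.1568; -0.0404 0.5502; 0.0196 -0.5407]  nu=[2.4478, 0.7311]  x^+=[4.0014, -2.9179, 2.1164]  P^+=[0.1367 -0.0229 0.1909; -0.0229 0.1816 0.1982; 0.1909 0.1982 1.4663]

x_post = [4.0014, -2.9179, 2.1164]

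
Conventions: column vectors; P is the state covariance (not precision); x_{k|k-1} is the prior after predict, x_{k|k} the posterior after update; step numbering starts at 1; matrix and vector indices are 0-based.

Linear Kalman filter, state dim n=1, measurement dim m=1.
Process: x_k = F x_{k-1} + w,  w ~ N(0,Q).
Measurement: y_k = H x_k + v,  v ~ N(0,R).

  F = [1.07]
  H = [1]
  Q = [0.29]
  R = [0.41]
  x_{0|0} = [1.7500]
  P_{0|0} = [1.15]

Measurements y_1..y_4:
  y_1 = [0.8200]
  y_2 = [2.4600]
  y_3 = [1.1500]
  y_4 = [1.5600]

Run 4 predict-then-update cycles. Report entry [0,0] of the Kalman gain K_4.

K[0,0] = 0.5795

step 1: x^-=[1.8725]  P^-=[1.6066]  S=[2.0166]  K=[0.7967]  nu=[-1.0525]  x^+=[1.0340]  P^+=[0.3266]
step 2: x^-=[1.1064]  P^-=[0.6640]  S=[1.0740]  K=[0.6182]  nu=[1.3536]  x^+=[1.9432]  P^+=[0.2535]
step 3: x^-=[2.0793]  P^-=[0.5802]  S=[0.9902]  K=[0.5859]  nu=[-0.9293]  x^+=[1.5348]  P^+=[0.2402]
step 4: x^-=[1.6422]  P^-=[0.5650]  S=[0.9750]  K=[0.5795]  nu=[-0.0822]  x^+=[1.5946]  P^+=[0.2376]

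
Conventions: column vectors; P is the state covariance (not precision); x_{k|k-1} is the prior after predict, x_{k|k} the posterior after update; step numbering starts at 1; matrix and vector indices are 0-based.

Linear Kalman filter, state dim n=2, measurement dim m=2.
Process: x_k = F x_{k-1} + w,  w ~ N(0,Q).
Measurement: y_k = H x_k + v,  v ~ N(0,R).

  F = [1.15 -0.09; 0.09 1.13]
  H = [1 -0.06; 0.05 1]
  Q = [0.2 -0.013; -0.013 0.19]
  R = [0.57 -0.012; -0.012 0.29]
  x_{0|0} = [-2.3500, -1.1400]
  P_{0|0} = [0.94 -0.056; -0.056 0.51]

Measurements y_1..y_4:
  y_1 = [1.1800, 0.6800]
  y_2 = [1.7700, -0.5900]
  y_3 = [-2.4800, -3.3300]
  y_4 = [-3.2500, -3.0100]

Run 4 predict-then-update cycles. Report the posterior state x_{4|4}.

step 1: x^-=[-2.5999, -1.4997]  P^-=[1.4589 -0.0399; -0.0399 0.8374]  S=[2.0367 -0.0291; -0.0291 1.1271]  K=[0.7182 0.0478; -0.0337 0.7404]  nu=[3.6899, 2.3097]  x^+=[0.1606, 0.0860]  P^+=[0.4079 -0.0151; -0.0151 0.2159]
step 2: x^-=[0.1769, 0.1116]  P^-=[0.7443 -0.0123; -0.0123 0.4659]  S=[1.3174 -0.0150; -0.0150 0.7565]  K=[0.5660 0.0442; -0.0236 0.6145]  nu=[1.5998, -0.7105]  x^+=[1.0510, -0.3627]  P^+=[0.3215 -0.0101; -0.0101 0.1790]
step 3: x^-=[1.2413, -0.3152]  P^-=[0.6287 -0.0109; -0.0109 0.4191]  S=[1.2015 -0.0166; -0.0166 0.7096]  K=[0.5244 0.0412; -0.0219 0.5894]  nu=[-3.7402, -3.0769]  x^+=[-0.8466, -2.0468]  P^+=[0.2978 -0.0092; -0.0092 0.1716]
step 4: x^-=[-0.7894, -2.3891]  P^-=[0.5972 -0.0116; -0.0116 0.4097]  S=[1.1701 -0.0183; -0.0183 0.7000]  K=[0.5116 0.0395; -0.0218 0.5839]  nu=[-2.6039, -0.5815]  x^+=[-2.1446, -2.6718]  P^+=[0.2906 -0.0092; -0.0092 0.1700]

x_post = [-2.1446, -2.6718]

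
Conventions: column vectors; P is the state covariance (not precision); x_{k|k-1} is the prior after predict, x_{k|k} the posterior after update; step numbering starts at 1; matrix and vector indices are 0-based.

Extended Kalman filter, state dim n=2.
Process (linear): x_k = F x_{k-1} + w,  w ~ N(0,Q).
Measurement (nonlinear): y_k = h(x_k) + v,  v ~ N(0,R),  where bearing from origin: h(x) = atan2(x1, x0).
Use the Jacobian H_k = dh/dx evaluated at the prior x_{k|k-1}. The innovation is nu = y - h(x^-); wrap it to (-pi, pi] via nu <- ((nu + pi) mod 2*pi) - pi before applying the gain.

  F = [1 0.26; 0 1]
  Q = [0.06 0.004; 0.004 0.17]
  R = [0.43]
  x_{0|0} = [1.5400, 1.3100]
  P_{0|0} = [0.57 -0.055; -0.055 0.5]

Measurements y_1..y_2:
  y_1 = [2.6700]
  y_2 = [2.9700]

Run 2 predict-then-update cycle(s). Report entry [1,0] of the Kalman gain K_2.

K[1,0] = 0.2061

step 1: x^-=[1.8806, 1.3100]  P^-=[0.6352 0.0790; 0.0790 0.6700]  H_jac=[-0.2494 0.3580]  S=[0.5413]  K=[-0.2404; 0.4068]  nu=[2.0616]  x^+=[1.3850, 2.1486]  P^+=[0.6039 0.1319; 0.1319 0.5804]
step 2: x^-=[1.9436, 2.1486]  P^-=[0.7718 0.2868; 0.2868 0.7504]  H_jac=[-0.2560 0.2315]  S=[0.4868]  K=[-0.2694; 0.2061]  nu=[2.1346]  x^+=[1.3686, 2.5886]  P^+=[0.7364 0.3139; 0.3139 0.7298]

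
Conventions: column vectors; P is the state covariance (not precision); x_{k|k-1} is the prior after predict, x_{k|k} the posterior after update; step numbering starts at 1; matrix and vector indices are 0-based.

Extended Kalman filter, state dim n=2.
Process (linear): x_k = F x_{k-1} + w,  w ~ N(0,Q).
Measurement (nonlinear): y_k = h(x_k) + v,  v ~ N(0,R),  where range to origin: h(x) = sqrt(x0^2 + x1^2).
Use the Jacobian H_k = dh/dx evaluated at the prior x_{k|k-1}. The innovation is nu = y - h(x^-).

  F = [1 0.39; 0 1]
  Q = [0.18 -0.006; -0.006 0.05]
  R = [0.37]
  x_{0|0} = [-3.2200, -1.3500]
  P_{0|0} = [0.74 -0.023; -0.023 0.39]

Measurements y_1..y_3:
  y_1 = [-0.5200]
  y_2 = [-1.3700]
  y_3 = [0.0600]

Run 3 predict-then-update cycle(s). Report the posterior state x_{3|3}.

x_post = [0.2390, 0.1283]

step 1: x^-=[-3.7465, -1.3500]  P^-=[0.9614 0.1231; 0.1231 0.4400]  H_jac=[-0.9408 -0.3390]  S=[1.3500]  K=[-0.7009; -0.1963]  nu=[-4.5023]  x^+=[-0.5909, -0.4663]  P^+=[0.2982 -0.0626; -0.0626 0.3880]
step 2: x^-=[-0.7728, -0.4663]  P^-=[0.4884 0.0827; 0.0827 0.4380]  H_jac=[-0.8562 -0.5167]  S=[0.9181]  K=[-0.5020; -0.3236]  nu=[-2.2725]  x^+=[0.3681, 0.2691]  P^+=[0.2570 -0.0664; -0.0664 0.3419]
step 3: x^-=[0.4730, 0.2691]  P^-=[0.4372 0.0609; 0.0609 0.3919]  H_jac=[0.8692 0.4945]  S=[0.8484]  K=[0.4834; 0.2907]  nu=[-0.4842]  x^+=[0.2390, 0.1283]  P^+=[0.2390 -0.0584; -0.0584 0.3201]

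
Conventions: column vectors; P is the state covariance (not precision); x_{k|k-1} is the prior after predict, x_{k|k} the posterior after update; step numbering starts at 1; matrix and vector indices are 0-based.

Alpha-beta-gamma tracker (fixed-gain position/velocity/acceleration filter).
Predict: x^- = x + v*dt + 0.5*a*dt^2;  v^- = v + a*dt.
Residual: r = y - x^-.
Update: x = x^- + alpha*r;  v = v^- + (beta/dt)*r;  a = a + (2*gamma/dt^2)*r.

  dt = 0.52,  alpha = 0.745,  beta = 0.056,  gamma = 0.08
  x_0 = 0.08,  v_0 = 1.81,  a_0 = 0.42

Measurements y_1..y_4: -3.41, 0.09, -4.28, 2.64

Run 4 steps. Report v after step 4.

v_post = -1.5718

step 1: x_pred=1.0780  r=-4.4880  x^+=-2.2656  v^+=1.5451  a^+=-2.2356
step 2: x_pred=-1.7644  r=1.8544  x^+=-0.3829  v^+=0.5823  a^+=-1.1383
step 3: x_pred=-0.2340  r=-4.0460  x^+=-3.2483  v^+=-0.4454  a^+=-3.5324
step 4: x_pred=-3.9575  r=6.5975  x^+=0.9576  v^+=-1.5718  a^+=0.3714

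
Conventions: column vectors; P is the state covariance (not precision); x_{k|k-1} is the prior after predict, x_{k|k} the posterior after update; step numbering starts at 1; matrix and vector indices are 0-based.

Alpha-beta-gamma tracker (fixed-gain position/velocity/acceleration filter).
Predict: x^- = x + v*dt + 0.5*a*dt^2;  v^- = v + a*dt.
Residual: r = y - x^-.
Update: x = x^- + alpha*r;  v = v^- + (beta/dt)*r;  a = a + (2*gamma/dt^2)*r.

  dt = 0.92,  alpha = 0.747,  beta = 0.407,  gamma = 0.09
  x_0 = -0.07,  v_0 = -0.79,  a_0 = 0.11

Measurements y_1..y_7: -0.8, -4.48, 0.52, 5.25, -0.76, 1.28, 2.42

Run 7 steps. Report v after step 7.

step 1: x_pred=-0.7502  r=-0.0498  x^+=-0.7874  v^+=-0.7108  a^+=0.0994
step 2: x_pred=-1.3993  r=-3.0807  x^+=-3.7006  v^+=-1.9822  a^+=-0.5557
step 3: x_pred=-5.7594  r=6.2794  x^+=-1.0687  v^+=0.2845  a^+=0.7797
step 4: x_pred=-0.4770  r=5.7270  x^+=3.8011  v^+=3.5353  a^+=1.9976
step 5: x_pred=7.8990  r=-8.6590  x^+=1.4307  v^+=1.5425  a^+=0.1562
step 6: x_pred=2.9159  r=-1.6359  x^+=1.6939  v^+=0.9625  a^+=-0.1917
step 7: x_pred=2.4982  r=-0.0782  x^+=2.4398  v^+=0.7515  a^+=-0.2084

v_post = 0.7515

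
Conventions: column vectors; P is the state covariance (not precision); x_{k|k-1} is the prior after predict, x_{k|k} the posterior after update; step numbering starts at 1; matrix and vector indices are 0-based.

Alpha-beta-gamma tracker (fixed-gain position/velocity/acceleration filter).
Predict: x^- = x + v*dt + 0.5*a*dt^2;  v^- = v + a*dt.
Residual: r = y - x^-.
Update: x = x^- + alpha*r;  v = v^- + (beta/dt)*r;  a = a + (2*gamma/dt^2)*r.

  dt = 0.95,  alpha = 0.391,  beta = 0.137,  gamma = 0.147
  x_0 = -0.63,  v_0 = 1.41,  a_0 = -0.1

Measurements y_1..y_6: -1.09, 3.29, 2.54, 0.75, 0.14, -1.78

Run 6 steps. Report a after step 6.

step 1: x_pred=0.6644  r=-1.7544  x^+=-0.0216  v^+=1.0620  a^+=-0.6715
step 2: x_pred=0.6843  r=2.6057  x^+=1.7031  v^+=0.7998  a^+=0.1773
step 3: x_pred=2.5430  r=-0.0030  x^+=2.5418  v^+=0.9679  a^+=0.1764
step 4: x_pred=3.5409  r=-2.7909  x^+=2.4496  v^+=0.7329  a^+=-0.7328
step 5: x_pred=2.8153  r=-2.6753  x^+=1.7692  v^+=-0.3490  a^+=-1.6043
step 6: x_pred=0.7137  r=-2.4937  x^+=-0.2613  v^+=-2.2327  a^+=-2.4167

a_post = -2.4167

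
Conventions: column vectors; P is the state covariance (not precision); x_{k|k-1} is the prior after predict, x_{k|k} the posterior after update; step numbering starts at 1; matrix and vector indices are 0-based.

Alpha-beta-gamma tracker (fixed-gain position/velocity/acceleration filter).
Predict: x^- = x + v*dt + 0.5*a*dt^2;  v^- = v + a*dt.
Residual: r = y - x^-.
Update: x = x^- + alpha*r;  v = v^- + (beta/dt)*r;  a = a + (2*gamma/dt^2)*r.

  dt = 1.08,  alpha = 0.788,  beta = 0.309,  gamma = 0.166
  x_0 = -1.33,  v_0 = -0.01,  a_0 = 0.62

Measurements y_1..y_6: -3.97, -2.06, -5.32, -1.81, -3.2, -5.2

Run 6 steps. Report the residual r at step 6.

resid = -2.4414

step 1: x_pred=-0.9792  r=-2.9908  x^+=-3.3360  v^+=-0.1961  a^+=-0.2313
step 2: x_pred=-3.6826  r=1.6226  x^+=-2.4040  v^+=0.0184  a^+=0.2306
step 3: x_pred=-2.2497  r=-3.0703  x^+=-4.6691  v^+=-0.6111  a^+=-0.6433
step 4: x_pred=-5.7042  r=3.8942  x^+=-2.6356  v^+=-0.1917  a^+=0.4651
step 5: x_pred=-2.5714  r=-0.6286  x^+=-3.0667  v^+=0.1307  a^+=0.2862
step 6: x_pred=-2.7586  r=-2.4414  x^+=-4.6824  v^+=-0.2587  a^+=-0.4087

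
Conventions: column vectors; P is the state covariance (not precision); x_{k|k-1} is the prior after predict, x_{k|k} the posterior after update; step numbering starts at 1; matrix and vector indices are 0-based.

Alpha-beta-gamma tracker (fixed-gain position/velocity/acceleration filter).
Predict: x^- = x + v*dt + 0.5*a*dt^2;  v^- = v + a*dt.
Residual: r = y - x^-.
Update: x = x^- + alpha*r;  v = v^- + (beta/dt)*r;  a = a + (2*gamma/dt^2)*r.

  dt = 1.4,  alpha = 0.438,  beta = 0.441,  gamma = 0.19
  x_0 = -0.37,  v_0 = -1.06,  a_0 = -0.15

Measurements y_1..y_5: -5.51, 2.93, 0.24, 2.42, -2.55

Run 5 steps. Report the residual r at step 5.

step 1: x_pred=-2.0010  r=-3.5090  x^+=-3.5379  v^+=-2.3753  a^+=-0.8303
step 2: x_pred=-7.6771  r=10.6071  x^+=-3.0312  v^+=-0.1965  a^+=1.2262
step 3: x_pred=-2.1047  r=2.3447  x^+=-1.0777  v^+=2.2587  a^+=1.6808
step 4: x_pred=3.7316  r=-1.3116  x^+=3.1571  v^+=4.1986  a^+=1.4265
step 5: x_pred=10.4331  r=-12.9831  x^+=4.7465  v^+=2.1060  a^+=-1.0907

resid = -12.9831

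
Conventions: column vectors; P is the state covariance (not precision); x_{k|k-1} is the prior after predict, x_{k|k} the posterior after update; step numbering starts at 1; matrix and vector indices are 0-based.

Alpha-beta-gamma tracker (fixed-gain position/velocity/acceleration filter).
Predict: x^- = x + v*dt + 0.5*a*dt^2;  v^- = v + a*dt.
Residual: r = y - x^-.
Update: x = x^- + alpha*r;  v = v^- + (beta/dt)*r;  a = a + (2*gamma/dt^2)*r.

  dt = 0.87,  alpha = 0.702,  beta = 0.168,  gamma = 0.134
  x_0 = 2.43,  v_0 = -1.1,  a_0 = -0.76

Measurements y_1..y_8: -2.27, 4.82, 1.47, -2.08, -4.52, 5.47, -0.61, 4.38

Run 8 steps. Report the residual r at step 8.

resid = 0.9832

step 1: x_pred=1.1854  r=-3.4554  x^+=-1.2403  v^+=-2.4284  a^+=-1.9835
step 2: x_pred=-4.1037  r=8.9237  x^+=2.1607  v^+=-2.4309  a^+=1.1762
step 3: x_pred=0.4910  r=0.9790  x^+=1.1783  v^+=-1.2185  a^+=1.5228
step 4: x_pred=0.6945  r=-2.7745  x^+=-1.2532  v^+=-0.4294  a^+=0.5405
step 5: x_pred=-1.4223  r=-3.0977  x^+=-3.5969  v^+=-0.5574  a^+=-0.5564
step 6: x_pred=-4.2924  r=9.7624  x^+=2.5608  v^+=0.8437  a^+=2.9003
step 7: x_pred=4.3924  r=-5.0024  x^+=0.8807  v^+=2.4009  a^+=1.1290
step 8: x_pred=3.3968  r=0.9832  x^+=4.0870  v^+=3.5730  a^+=1.4771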